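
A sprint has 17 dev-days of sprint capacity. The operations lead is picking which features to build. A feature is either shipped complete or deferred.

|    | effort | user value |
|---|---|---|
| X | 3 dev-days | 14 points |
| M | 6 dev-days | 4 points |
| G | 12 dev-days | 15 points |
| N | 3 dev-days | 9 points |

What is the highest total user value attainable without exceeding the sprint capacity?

Allowing fractional choices, the relaxed optimum would be about 36.8, but features are indivisible.
G + N: effort 12 + 3 = 15 ≤ 17, user value 15 + 9 = 24.
X + G: effort 3 + 12 = 15 ≤ 17, user value 14 + 15 = 29.
X + M + N: effort 3 + 6 + 3 = 12 ≤ 17, user value 14 + 4 + 9 = 27.
Best is X and G with total user value 29.

29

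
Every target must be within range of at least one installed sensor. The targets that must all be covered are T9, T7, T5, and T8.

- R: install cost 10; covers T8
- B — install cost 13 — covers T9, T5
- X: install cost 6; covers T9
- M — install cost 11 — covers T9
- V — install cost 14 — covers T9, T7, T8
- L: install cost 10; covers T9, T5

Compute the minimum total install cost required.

24

This is an integer covering problem.
Choose V and L: together they cover T9, T7, T5, T8 — every target.
Total install cost: 14 + 10 = 24.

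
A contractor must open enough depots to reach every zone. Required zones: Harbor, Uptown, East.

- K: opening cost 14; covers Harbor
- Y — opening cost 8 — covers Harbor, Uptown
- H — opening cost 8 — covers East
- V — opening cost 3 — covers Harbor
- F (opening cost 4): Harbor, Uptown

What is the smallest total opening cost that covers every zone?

This is an integer covering problem.
Choose H and F: together they cover Harbor, Uptown, East — every zone.
Total opening cost: 8 + 4 = 12.

12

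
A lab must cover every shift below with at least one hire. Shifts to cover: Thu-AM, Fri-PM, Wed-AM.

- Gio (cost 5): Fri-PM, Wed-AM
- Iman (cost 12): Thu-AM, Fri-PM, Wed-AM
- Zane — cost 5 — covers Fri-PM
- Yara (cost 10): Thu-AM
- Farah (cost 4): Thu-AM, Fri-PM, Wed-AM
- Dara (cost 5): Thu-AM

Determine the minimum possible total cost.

4

Farah alone covers Thu-AM, Fri-PM, Wed-AM — every shift.
Total cost: 4.
No cover costs less than 4.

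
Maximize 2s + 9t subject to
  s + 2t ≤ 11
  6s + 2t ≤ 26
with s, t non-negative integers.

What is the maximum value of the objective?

47

Relaxing integrality, the LP optimum is 49.50 at (s,t) = (0, 5.5), which is not an integer point.
(s,t)=(1,5): 1·1+2·5=11≤11, 6·1+2·5=16≤26, objective 47.
(s,t)=(0,5): 1·0+2·5=10≤11, 6·0+2·5=10≤26, objective 45.
(s,t)=(2,4): 1·2+2·4=10≤11, 6·2+2·4=20≤26, objective 40.
(s,t)=(1,4): 1·1+2·4=9≤11, 6·1+2·4=14≤26, objective 38.
Maximum is 47 at (s,t)=(1,5).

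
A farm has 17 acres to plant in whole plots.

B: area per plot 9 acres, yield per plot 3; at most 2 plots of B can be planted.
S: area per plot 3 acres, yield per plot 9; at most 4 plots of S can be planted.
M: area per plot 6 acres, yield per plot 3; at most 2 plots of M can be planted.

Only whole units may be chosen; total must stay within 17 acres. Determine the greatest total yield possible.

Take 4×S: area 12 ≤ 17, yield 4·9 = 36.
S has the best ratio (9/3) and is taken to its limit of 4; remaining capacity is filled optimally with the others.

36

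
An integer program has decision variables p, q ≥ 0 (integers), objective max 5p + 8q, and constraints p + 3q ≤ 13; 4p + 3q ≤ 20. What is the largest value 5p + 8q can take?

37

(p,q)=(1,4): 1·1+3·4=13≤13, 4·1+3·4=16≤20, objective 37.
(p,q)=(2,3): 1·2+3·3=11≤13, 4·2+3·3=17≤20, objective 34.
(p,q)=(0,4): 1·0+3·4=12≤13, 4·0+3·4=12≤20, objective 32.
The best lattice point is (1,4), giving 37.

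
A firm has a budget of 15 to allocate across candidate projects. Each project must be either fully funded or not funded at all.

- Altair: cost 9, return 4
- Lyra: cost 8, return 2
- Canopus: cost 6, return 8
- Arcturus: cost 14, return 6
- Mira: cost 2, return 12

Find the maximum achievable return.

20

This is a 0-1 knapsack instance.
Allowing fractional choices, the relaxed optimum would be about 23.1, but projects are indivisible.
Lyra + Mira: cost 8 + 2 = 10 ≤ 15, return 2 + 12 = 14.
Altair + Mira: cost 9 + 2 = 11 ≤ 15, return 4 + 12 = 16.
Canopus + Mira: cost 6 + 2 = 8 ≤ 15, return 8 + 12 = 20.
Best is Canopus and Mira with total return 20.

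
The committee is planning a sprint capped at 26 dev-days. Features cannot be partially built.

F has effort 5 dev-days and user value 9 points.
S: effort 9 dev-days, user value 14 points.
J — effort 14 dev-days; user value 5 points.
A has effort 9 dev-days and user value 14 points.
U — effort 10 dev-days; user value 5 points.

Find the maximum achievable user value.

F + S + U: effort 5 + 9 + 10 = 24 ≤ 26, user value 9 + 14 + 5 = 28.
F + S + A: effort 5 + 9 + 9 = 23 ≤ 26, user value 9 + 14 + 14 = 37.
S + A: effort 9 + 9 = 18 ≤ 26, user value 14 + 14 = 28.
Best is F, S, and A with total user value 37.

37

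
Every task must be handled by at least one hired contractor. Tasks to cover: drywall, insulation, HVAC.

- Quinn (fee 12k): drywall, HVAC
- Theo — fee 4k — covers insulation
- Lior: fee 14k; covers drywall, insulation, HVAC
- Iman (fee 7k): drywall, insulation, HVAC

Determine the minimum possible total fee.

7

This is a weighted set-cover instance.
Iman alone covers drywall, insulation, HVAC — every task.
Total fee: 7.
No cover costs less than 7.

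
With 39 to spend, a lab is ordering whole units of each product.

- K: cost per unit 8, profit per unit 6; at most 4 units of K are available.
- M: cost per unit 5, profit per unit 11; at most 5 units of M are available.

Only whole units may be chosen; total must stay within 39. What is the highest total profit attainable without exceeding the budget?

61

2×K and 4×M: cost 36 ≤ 39, profit 2·6 + 4·11 = 56.
1×K and 5×M: cost 33 ≤ 39, profit 1·6 + 5·11 = 61.
Best is 61.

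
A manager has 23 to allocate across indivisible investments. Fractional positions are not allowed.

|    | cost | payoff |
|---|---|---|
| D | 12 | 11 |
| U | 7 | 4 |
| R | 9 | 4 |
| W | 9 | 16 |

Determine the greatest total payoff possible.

27

Allowing fractional choices, the relaxed optimum would be about 28.1, but investments are indivisible.
U + W: cost 7 + 9 = 16 ≤ 23, payoff 4 + 16 = 20.
R + W: cost 9 + 9 = 18 ≤ 23, payoff 4 + 16 = 20.
D + W: cost 12 + 9 = 21 ≤ 23, payoff 11 + 16 = 27.
Best is D and W with total payoff 27.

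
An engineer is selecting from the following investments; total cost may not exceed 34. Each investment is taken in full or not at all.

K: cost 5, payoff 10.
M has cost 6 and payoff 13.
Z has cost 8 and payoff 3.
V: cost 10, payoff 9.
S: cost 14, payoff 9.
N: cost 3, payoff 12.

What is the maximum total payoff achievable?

K + M + Z + V + N: cost 5 + 6 + 8 + 10 + 3 = 32 ≤ 34, payoff 10 + 13 + 3 + 9 + 12 = 47.
K + M + S + N: cost 5 + 6 + 14 + 3 = 28 ≤ 34, payoff 10 + 13 + 9 + 12 = 44.
K + M + V + N: cost 5 + 6 + 10 + 3 = 24 ≤ 34, payoff 10 + 13 + 9 + 12 = 44.
Best is K, M, Z, V, and N with total payoff 47.

47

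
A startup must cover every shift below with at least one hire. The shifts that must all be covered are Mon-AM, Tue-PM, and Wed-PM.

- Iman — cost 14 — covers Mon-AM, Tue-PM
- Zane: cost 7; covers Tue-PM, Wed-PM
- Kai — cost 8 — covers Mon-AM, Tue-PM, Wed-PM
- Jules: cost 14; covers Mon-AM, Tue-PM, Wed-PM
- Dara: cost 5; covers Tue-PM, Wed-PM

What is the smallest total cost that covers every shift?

Kai alone covers Mon-AM, Tue-PM, Wed-PM — every shift.
Total cost: 8.

8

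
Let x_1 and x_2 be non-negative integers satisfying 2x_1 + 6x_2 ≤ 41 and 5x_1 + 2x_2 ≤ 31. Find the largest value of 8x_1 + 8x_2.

72

Relaxing integrality, the LP optimum is 76.00 at (x_1,x_2) = (4, 5.5), which is not an integer point.
(x_1,x_2)=(4,5) is feasible, giving 72.
(x_1,x_2)=(4,4) is feasible, giving 64.
(x_1,x_2)=(3,5) is feasible, giving 64.
No feasible integer point exceeds 72.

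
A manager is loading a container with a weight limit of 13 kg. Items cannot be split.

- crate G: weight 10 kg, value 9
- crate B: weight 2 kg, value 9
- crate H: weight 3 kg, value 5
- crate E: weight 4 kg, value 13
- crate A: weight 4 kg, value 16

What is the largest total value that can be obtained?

crate B + crate E + crate A: weight 2 + 4 + 4 = 10 ≤ 13, value 9 + 13 + 16 = 38.
crate H + crate E + crate A: weight 3 + 4 + 4 = 11 ≤ 13, value 5 + 13 + 16 = 34.
crate B + crate H + crate E + crate A: weight 2 + 3 + 4 + 4 = 13 ≤ 13, value 9 + 5 + 13 + 16 = 43.
Best is crate B, crate H, crate E, and crate A with total value 43.

43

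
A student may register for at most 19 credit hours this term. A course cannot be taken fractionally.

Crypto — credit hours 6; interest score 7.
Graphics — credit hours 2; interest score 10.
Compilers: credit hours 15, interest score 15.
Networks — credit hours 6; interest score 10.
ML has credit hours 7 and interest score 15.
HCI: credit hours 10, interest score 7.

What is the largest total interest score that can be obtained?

35

This is a 0-1 knapsack instance.
Crypto + Networks + ML: credit hours 6 + 6 + 7 = 19 ≤ 19, interest score 7 + 10 + 15 = 32.
Graphics + Networks + ML: credit hours 2 + 6 + 7 = 15 ≤ 19, interest score 10 + 10 + 15 = 35.
Crypto + Graphics + ML: credit hours 6 + 2 + 7 = 15 ≤ 19, interest score 7 + 10 + 15 = 32.
Best is Graphics, Networks, and ML with total interest score 35.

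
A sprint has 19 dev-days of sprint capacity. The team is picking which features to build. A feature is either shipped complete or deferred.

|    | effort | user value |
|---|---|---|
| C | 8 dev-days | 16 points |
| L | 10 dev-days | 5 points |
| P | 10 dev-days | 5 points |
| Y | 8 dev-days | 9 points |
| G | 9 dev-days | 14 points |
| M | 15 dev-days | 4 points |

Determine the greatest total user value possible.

Take C and G: effort 8 + 9 = 17 ≤ 19, user value 16 + 14 = 30.
No other feasible combination does better.

30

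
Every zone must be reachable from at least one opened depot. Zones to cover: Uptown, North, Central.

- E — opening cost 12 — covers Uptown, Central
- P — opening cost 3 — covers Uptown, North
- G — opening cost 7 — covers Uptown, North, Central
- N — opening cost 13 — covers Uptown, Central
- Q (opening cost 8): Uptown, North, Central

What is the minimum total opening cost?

G alone covers Uptown, North, Central — every zone.
Total opening cost: 7.

7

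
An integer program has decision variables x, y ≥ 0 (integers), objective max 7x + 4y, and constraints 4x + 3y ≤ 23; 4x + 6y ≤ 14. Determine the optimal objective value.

21

The continuous relaxation peaks at (3.5, 0) with value 24.50; rounding to a feasible lattice point costs some objective.
(x,y)=(3,0): 4·3+3·0=12≤23, 4·3+6·0=12≤14, objective 21.
(x,y)=(2,1): 4·2+3·1=11≤23, 4·2+6·1=14≤14, objective 18.
(x,y)=(2,0): 4·2+3·0=8≤23, 4·2+6·0=8≤14, objective 14.
No feasible integer point exceeds 21.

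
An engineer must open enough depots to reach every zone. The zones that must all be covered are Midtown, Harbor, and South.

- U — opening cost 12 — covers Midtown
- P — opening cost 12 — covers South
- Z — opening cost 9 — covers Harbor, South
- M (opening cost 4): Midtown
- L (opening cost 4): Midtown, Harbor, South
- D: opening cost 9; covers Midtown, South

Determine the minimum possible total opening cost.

4

This is a weighted set-cover instance.
L alone covers Midtown, Harbor, South — every zone.
Total opening cost: 4.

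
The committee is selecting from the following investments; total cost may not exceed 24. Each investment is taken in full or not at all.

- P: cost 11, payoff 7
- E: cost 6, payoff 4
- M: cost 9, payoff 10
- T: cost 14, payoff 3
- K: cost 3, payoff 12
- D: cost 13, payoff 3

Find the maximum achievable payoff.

29

Treat it as a binary knapsack problem.
Take P, M, and K: cost 11 + 9 + 3 = 23 ≤ 24, payoff 7 + 10 + 12 = 29.
No other feasible combination does better.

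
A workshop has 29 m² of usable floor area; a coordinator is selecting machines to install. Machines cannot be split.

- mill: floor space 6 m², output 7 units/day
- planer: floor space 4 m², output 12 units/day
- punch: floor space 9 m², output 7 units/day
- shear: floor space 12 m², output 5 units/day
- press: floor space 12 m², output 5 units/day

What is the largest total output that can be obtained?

26

mill + planer + press: floor space 6 + 4 + 12 = 22 ≤ 29, output 7 + 12 + 5 = 24.
mill + planer + punch: floor space 6 + 4 + 9 = 19 ≤ 29, output 7 + 12 + 7 = 26.
mill + planer + shear: floor space 6 + 4 + 12 = 22 ≤ 29, output 7 + 12 + 5 = 24.
Best is mill, planer, and punch with total output 26.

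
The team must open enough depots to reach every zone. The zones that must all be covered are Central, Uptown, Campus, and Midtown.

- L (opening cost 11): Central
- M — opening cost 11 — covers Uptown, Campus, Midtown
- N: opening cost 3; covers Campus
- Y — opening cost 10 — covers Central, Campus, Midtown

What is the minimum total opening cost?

21

The greedy cost-per-new-zone heuristic would pick N, Y, and M for 24, but a cheaper cover exists.
Choose M and Y: together they cover Central, Uptown, Campus, Midtown — every zone.
Total opening cost: 11 + 10 = 21.
No cover costs less than 21.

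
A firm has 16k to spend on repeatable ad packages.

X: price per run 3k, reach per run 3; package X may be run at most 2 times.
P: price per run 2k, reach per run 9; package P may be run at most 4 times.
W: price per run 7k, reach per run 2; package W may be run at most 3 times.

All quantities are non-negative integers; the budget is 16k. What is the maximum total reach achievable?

42

2×X and 4×P: price 14 ≤ 16, reach 2·3 + 4·9 = 42.
1×X and 4×P: price 11 ≤ 16, reach 1·3 + 4·9 = 39.
Best is 42.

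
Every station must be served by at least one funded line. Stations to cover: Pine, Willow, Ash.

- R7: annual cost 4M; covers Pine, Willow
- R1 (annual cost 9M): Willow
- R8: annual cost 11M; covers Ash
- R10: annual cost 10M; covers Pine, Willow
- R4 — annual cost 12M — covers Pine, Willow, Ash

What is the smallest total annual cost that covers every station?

12

The greedy cost-per-new-station heuristic would pick R7 and R8 for 15, but a cheaper cover exists.
R4 alone covers Pine, Willow, Ash — every station.
Total annual cost: 12.
No cover costs less than 12.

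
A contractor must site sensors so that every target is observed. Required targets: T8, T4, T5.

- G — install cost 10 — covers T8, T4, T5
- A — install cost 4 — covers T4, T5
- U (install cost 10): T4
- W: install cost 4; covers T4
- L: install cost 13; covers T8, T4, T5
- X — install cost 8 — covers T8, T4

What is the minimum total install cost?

The greedy cost-per-new-target heuristic would pick A and X for 12, but a cheaper cover exists.
G alone covers T8, T4, T5 — every target.
Total install cost: 10.
No cover costs less than 10.

10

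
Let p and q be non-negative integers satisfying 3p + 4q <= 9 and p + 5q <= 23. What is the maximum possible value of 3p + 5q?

(p,q)=(0,2) is feasible, giving 10.
(p,q)=(1,1) is feasible, giving 8.
(p,q)=(0,1) is feasible, giving 5.
Maximum is 10 at (p,q)=(0,2).

10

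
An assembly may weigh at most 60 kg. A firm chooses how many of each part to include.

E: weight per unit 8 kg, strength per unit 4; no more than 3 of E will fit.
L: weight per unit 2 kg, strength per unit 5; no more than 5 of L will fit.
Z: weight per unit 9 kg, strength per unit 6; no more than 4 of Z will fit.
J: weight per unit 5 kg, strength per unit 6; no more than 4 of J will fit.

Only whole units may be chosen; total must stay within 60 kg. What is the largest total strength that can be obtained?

67

L has the best ratio (5/2); taking only L gives at most 5×5 = 25 (stopped by the supply cap of 5).
Mixing does better — 5×L, 3×Z, and 4×J: weight 57 ≤ 60, strength 5·5 + 3·6 + 4·6 = 67.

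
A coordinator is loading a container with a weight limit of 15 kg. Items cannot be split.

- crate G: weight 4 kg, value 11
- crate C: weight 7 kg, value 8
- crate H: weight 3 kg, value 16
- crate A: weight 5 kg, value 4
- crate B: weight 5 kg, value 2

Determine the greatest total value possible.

Treat it as a binary knapsack problem.
crate G + crate C + crate H: weight 4 + 7 + 3 = 14 ≤ 15, value 11 + 8 + 16 = 35.
crate G + crate H + crate A: weight 4 + 3 + 5 = 12 ≤ 15, value 11 + 16 + 4 = 31.
Best is crate G, crate C, and crate H with total value 35.

35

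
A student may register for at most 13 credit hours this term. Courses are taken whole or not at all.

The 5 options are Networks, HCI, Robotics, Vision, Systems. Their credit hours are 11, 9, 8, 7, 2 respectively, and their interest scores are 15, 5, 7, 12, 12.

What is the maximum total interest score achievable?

Allowing fractional choices, the relaxed optimum would be about 29.5, but courses are indivisible.
Networks + Systems: credit hours 11 + 2 = 13 ≤ 13, interest score 15 + 12 = 27.
Vision + Systems: credit hours 7 + 2 = 9 ≤ 13, interest score 12 + 12 = 24.
Robotics + Systems: credit hours 8 + 2 = 10 ≤ 13, interest score 7 + 12 = 19.
Best is Networks and Systems with total interest score 27.

27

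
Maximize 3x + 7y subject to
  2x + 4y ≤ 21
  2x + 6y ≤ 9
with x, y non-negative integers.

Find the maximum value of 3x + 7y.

Relaxing integrality, the LP optimum is 13.50 at (x,y) = (4.5, 0), which is not an integer point.
(x,y)=(4,0) is feasible, giving 12.
(x,y)=(3,0) is feasible, giving 9.
No feasible integer point exceeds 12.

12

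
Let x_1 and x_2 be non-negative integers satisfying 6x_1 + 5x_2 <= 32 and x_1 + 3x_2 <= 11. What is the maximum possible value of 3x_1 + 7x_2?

(x_1,x_2)=(2,3) is feasible, giving 27.
(x_1,x_2)=(1,3) is feasible, giving 24.
(x_1,x_2)=(3,2) is feasible, giving 23.
Maximum is 27 at (x_1,x_2)=(2,3).

27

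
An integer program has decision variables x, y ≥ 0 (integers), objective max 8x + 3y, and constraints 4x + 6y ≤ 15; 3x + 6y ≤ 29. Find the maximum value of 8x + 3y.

24

(x,y)=(3,0) is feasible, giving 24.
(x,y)=(2,1) is feasible, giving 19.
(x,y)=(2,0) is feasible, giving 16.
No feasible integer point exceeds 24.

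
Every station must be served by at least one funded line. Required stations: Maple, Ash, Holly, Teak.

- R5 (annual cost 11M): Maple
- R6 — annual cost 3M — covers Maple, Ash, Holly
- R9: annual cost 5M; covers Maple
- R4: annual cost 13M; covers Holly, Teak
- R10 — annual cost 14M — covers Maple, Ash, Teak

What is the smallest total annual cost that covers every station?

16

This is a weighted set-cover instance.
Choose R6 and R4: together they cover Maple, Ash, Holly, Teak — every station.
Total annual cost: 3 + 13 = 16.
No cover costs less than 16.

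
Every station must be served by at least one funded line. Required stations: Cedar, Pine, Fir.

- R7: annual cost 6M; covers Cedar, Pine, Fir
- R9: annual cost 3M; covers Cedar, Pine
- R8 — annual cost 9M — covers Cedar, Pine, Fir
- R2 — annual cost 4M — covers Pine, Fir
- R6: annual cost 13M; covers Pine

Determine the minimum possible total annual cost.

6

The greedy cost-per-new-station heuristic would pick R9 and R2 for 7, but a cheaper cover exists.
R7 alone covers Cedar, Pine, Fir — every station.
Total annual cost: 6.
No cover costs less than 6.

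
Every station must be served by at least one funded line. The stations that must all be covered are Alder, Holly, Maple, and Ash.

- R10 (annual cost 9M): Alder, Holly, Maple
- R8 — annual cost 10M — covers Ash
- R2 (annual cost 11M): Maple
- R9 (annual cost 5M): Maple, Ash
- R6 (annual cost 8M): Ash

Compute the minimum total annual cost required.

14

Choose R10 and R9: together they cover Alder, Holly, Maple, Ash — every station.
Total annual cost: 9 + 5 = 14.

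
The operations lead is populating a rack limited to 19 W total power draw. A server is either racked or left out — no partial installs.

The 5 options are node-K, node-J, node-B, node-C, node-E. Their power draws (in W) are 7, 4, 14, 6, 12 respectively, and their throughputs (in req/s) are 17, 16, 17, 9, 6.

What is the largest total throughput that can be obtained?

This is an integer program with binary decision variables.
Take node-K, node-J, and node-C: power draw 7 + 4 + 6 = 17 ≤ 19, throughput 17 + 16 + 9 = 42.
No other feasible combination does better.

42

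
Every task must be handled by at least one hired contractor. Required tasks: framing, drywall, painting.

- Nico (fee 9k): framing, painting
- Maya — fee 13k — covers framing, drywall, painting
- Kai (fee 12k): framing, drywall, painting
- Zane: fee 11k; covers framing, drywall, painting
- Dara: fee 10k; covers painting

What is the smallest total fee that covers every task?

This is a weighted set-cover instance.
Zane alone covers framing, drywall, painting — every task.
Total fee: 11.

11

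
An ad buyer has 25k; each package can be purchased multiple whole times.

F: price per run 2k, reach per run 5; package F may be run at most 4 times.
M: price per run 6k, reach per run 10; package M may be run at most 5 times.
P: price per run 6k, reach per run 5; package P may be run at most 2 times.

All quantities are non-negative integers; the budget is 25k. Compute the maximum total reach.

45

4×M: price 24 ≤ 25, reach 4·10 = 40.
3×F and 3×M: price 24 ≤ 25, reach 3·5 + 3·10 = 45.
Best is 45.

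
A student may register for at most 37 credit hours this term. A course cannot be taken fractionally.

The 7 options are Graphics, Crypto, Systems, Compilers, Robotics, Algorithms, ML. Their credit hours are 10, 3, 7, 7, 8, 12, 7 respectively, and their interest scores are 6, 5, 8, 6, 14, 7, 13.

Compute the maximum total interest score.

47

Crypto + Systems + Robotics + Algorithms + ML: credit hours 3 + 7 + 8 + 12 + 7 = 37 ≤ 37, interest score 5 + 8 + 14 + 7 + 13 = 47.
Crypto + Systems + Compilers + Robotics + ML: credit hours 3 + 7 + 7 + 8 + 7 = 32 ≤ 37, interest score 5 + 8 + 6 + 14 + 13 = 46.
Best is Crypto, Systems, Robotics, Algorithms, and ML with total interest score 47.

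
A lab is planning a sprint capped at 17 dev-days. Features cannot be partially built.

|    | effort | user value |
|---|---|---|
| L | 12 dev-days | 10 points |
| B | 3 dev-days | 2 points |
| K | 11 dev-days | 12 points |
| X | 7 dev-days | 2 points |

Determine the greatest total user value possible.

14

Take B and K: effort 3 + 11 = 14 ≤ 17, user value 2 + 12 = 14.
No other feasible combination does better.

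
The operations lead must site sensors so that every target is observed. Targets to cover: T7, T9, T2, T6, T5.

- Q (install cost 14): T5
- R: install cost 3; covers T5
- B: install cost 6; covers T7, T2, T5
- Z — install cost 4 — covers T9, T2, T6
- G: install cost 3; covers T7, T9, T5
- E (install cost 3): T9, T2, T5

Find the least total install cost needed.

7

Choose Z and G: together they cover T7, T9, T2, T6, T5 — every target.
Total install cost: 4 + 3 = 7.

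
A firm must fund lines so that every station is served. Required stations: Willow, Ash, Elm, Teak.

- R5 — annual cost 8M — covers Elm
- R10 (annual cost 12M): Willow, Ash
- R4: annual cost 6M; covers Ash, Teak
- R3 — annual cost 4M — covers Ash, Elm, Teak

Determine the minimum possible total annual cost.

Choose R10 and R3: together they cover Willow, Ash, Elm, Teak — every station.
Total annual cost: 12 + 4 = 16.
No cover costs less than 16.

16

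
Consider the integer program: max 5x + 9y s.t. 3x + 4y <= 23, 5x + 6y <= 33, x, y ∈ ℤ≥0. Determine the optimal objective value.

45

(x,y)=(0,5): 3·0+4·5=20≤23, 5·0+6·5=30≤33, objective 45.
(x,y)=(1,4): 3·1+4·4=19≤23, 5·1+6·4=29≤33, objective 41.
(x,y)=(0,4): 3·0+4·4=16≤23, 5·0+6·4=24≤33, objective 36.
The best lattice point is (0,5), giving 45.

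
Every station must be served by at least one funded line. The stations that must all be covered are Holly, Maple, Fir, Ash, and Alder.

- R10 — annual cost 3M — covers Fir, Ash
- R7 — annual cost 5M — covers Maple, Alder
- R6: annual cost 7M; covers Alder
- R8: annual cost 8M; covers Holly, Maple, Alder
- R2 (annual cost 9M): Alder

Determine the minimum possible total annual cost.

The greedy cost-per-new-station heuristic would pick R10, R7, and R8 for 16, but a cheaper cover exists.
Choose R10 and R8: together they cover Holly, Maple, Fir, Ash, Alder — every station.
Total annual cost: 3 + 8 = 11.
No cover costs less than 11.

11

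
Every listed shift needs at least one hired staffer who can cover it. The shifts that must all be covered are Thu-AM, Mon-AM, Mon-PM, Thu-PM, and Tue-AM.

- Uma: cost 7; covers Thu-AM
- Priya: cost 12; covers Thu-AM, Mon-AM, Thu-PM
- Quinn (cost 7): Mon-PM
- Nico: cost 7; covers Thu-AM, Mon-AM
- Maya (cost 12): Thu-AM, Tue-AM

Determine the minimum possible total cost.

31

Choose Priya, Quinn, and Maya: together they cover Thu-AM, Mon-AM, Mon-PM, Thu-PM, Tue-AM — every shift.
Total cost: 12 + 7 + 12 = 31.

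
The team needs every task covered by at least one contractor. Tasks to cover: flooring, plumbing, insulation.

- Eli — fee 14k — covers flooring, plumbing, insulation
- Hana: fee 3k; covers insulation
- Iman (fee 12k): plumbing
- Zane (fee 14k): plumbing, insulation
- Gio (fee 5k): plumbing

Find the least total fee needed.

This is a weighted set-cover instance.
Eli alone covers flooring, plumbing, insulation — every task.
Total fee: 14.

14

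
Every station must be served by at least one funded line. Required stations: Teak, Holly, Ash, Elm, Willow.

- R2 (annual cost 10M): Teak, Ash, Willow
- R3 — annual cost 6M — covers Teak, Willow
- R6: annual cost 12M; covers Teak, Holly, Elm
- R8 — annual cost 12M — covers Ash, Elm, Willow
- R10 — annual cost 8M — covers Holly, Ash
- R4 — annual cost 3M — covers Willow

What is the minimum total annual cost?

22

The greedy cost-per-new-station heuristic would pick R3, R10, and R6 for 26, but a cheaper cover exists.
Choose R2 and R6: together they cover Teak, Holly, Ash, Elm, Willow — every station.
Total annual cost: 10 + 12 = 22.
No cover costs less than 22.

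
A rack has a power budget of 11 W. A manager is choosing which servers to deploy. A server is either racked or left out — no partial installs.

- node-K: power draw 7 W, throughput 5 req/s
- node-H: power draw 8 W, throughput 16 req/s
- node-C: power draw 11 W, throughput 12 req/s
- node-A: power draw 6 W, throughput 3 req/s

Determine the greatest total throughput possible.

This is a 0-1 knapsack instance.
Take node-H: power draw 8 ≤ 11, throughput 16.
No other feasible combination does better.

16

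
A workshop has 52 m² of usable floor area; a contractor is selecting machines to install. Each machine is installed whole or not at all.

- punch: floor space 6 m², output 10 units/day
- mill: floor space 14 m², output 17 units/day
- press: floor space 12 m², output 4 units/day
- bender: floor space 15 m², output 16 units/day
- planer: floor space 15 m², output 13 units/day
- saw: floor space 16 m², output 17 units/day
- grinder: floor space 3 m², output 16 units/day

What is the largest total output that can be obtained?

66

Take mill, bender, saw, and grinder: floor space 14 + 15 + 16 + 3 = 48 ≤ 52, output 17 + 16 + 17 + 16 = 66.
No other feasible combination does better.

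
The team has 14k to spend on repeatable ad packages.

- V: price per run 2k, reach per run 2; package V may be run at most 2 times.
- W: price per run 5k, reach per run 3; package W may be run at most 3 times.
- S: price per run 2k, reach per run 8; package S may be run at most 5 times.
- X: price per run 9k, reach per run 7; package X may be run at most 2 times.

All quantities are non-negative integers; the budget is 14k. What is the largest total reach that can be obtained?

Take 2×V and 5×S: price 14 ≤ 14, reach 2·2 + 5·8 = 44.
S has the best ratio (8/2) and is taken to its limit of 5; remaining capacity is filled optimally with the others.

44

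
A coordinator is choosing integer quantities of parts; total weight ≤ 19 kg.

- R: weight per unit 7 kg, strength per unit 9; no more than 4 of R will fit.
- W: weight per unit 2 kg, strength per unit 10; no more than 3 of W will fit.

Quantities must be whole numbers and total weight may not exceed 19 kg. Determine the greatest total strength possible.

39

Take 1×R and 3×W: weight 13 ≤ 19, strength 1·9 + 3·10 = 39.
W has the best ratio (10/2) and is taken to its limit of 3; remaining capacity is filled optimally with the others.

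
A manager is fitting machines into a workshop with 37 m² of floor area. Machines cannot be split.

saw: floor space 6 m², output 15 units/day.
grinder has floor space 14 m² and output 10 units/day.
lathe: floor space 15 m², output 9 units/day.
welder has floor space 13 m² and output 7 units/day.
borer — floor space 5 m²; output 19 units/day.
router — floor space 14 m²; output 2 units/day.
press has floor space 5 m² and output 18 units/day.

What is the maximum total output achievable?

62

saw + grinder + borer + press: floor space 6 + 14 + 5 + 5 = 30 ≤ 37, output 15 + 10 + 19 + 18 = 62.
saw + lathe + borer + press: floor space 6 + 15 + 5 + 5 = 31 ≤ 37, output 15 + 9 + 19 + 18 = 61.
Best is saw, grinder, borer, and press with total output 62.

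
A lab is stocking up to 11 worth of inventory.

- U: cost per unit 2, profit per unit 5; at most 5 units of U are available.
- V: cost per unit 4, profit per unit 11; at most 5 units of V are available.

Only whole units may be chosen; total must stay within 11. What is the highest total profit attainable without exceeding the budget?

3×U and 1×V: cost 10 ≤ 11, profit 3·5 + 1·11 = 26.
1×U and 2×V: cost 10 ≤ 11, profit 1·5 + 2·11 = 27.
Best is 27.

27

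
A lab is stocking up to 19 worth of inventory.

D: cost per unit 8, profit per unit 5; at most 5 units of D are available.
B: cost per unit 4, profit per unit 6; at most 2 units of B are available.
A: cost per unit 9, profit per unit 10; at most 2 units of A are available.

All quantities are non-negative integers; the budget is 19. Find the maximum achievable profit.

22

B has the best ratio (6/4); taking only B gives at most 2×6 = 12 (stopped by the supply cap of 2).
Mixing does better — 2×B and 1×A: cost 17 ≤ 19, profit 2·6 + 1·10 = 22.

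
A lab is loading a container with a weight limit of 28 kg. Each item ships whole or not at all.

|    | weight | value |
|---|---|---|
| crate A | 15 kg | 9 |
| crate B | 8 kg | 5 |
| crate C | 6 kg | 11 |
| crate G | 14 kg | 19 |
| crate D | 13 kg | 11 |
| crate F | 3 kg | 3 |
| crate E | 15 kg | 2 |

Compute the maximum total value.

crate B + crate C + crate G: weight 8 + 6 + 14 = 28 ≤ 28, value 5 + 11 + 19 = 35.
crate C + crate G + crate F: weight 6 + 14 + 3 = 23 ≤ 28, value 11 + 19 + 3 = 33.
crate C + crate G: weight 6 + 14 = 20 ≤ 28, value 11 + 19 = 30.
Best is crate B, crate C, and crate G with total value 35.

35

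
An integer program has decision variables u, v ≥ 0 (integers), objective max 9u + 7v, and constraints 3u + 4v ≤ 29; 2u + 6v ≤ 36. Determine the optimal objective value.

(u,v)=(9,0) is feasible, giving 81.
(u,v)=(8,1) is feasible, giving 79.
(u,v)=(8,0) is feasible, giving 72.
No feasible integer point exceeds 81.

81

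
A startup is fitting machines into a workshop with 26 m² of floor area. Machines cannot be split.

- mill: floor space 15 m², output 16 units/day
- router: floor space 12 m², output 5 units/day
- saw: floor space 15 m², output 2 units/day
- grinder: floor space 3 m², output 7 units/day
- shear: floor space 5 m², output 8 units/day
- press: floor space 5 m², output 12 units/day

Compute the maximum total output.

Allowing fractional choices, the relaxed optimum would be about 40.9, but machines are indivisible.
router + grinder + shear + press: floor space 12 + 3 + 5 + 5 = 25 ≤ 26, output 5 + 7 + 8 + 12 = 32.
mill + shear + press: floor space 15 + 5 + 5 = 25 ≤ 26, output 16 + 8 + 12 = 36.
mill + grinder + press: floor space 15 + 3 + 5 = 23 ≤ 26, output 16 + 7 + 12 = 35.
Best is mill, shear, and press with total output 36.

36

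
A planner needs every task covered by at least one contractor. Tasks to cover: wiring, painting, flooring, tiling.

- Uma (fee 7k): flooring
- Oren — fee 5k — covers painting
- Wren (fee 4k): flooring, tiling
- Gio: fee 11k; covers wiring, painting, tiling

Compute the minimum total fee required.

15

The greedy cost-per-new-task heuristic would pick Wren, Oren, and Gio for 20, but a cheaper cover exists.
Choose Wren and Gio: together they cover wiring, painting, flooring, tiling — every task.
Total fee: 4 + 11 = 15.
No cover costs less than 15.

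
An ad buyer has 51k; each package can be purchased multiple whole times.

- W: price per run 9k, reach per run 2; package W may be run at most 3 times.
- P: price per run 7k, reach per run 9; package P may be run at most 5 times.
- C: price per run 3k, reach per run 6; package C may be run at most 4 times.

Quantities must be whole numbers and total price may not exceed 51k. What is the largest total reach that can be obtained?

69

5×P and 3×C: price 44 ≤ 51, reach 5·9 + 3·6 = 63.
5×P and 4×C: price 47 ≤ 51, reach 5·9 + 4·6 = 69.
Best is 69.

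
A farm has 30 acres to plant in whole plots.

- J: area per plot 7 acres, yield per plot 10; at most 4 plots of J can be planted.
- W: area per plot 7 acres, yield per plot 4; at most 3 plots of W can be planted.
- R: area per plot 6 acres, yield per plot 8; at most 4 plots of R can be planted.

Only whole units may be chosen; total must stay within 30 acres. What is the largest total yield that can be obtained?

40

This is a bounded integer knapsack.
4×J: area 28 ≤ 30, yield 4·10 = 40.
3×J and 1×R: area 27 ≤ 30, yield 3·10 + 1·8 = 38.
Best is 40.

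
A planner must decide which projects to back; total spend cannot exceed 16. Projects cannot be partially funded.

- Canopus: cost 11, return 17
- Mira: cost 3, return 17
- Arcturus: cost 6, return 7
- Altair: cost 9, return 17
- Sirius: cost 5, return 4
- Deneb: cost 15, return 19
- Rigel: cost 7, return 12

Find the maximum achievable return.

Mira + Arcturus + Rigel: cost 3 + 6 + 7 = 16 ≤ 16, return 17 + 7 + 12 = 36.
Mira + Altair: cost 3 + 9 = 12 ≤ 16, return 17 + 17 = 34.
Canopus + Mira: cost 11 + 3 = 14 ≤ 16, return 17 + 17 = 34.
Best is Mira, Arcturus, and Rigel with total return 36.

36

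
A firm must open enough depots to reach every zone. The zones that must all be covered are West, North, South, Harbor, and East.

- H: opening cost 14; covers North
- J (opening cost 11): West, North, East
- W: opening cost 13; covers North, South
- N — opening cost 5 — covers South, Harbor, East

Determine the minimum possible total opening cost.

16

Choose J and N: together they cover West, North, South, Harbor, East — every zone.
Total opening cost: 11 + 5 = 16.
No cover costs less than 16.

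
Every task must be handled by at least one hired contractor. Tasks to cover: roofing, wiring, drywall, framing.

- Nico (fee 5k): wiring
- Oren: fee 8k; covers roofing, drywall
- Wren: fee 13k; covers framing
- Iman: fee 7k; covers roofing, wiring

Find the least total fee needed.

26

The greedy cost-per-new-task heuristic would pick Iman, Oren, and Wren for 28, but a cheaper cover exists.
Choose Nico, Oren, and Wren: together they cover roofing, wiring, drywall, framing — every task.
Total fee: 5 + 8 + 13 = 26.
No cover costs less than 26.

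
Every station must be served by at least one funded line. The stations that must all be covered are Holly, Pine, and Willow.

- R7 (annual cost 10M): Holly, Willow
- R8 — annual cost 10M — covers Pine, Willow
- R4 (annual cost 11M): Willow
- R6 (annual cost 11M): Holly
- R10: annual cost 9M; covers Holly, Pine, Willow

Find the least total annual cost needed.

9

R10 alone covers Holly, Pine, Willow — every station.
Total annual cost: 9.
No cover costs less than 9.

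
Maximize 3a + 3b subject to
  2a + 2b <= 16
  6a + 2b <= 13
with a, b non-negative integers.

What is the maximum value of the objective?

18

The continuous relaxation peaks at (0, 6.5) with value 19.50; rounding to a feasible lattice point costs some objective.
(a,b)=(0,6): 2·0+2·6=12≤16, 6·0+2·6=12≤13, objective 18.
(a,b)=(0,5): 2·0+2·5=10≤16, 6·0+2·5=10≤13, objective 15.
Maximum is 18 at (a,b)=(0,6).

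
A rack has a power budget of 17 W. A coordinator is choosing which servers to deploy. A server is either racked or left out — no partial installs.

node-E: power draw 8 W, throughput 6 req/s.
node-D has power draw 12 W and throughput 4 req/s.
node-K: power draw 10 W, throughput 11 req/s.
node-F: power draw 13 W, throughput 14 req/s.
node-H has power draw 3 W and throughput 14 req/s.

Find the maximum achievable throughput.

Take node-F and node-H: power draw 13 + 3 = 16 ≤ 17, throughput 14 + 14 = 28.
No other feasible combination does better.

28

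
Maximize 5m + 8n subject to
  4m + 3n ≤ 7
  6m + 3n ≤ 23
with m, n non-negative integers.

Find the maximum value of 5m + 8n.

16

The continuous relaxation peaks at (0, 2.33) with value 18.67; rounding to a feasible lattice point costs some objective.
(m,n)=(0,2): 4·0+3·2=6≤7, 6·0+3·2=6≤23, objective 16.
(m,n)=(1,1): 4·1+3·1=7≤7, 6·1+3·1=9≤23, objective 13.
(m,n)=(0,1): 4·0+3·1=3≤7, 6·0+3·1=3≤23, objective 8.
No feasible integer point exceeds 16.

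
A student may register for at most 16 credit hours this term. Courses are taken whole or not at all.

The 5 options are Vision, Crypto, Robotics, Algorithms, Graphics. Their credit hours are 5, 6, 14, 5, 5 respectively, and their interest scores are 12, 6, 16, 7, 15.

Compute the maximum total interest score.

34

Allowing fractional choices, the relaxed optimum would be about 35.1, but courses are indivisible.
Vision + Crypto + Graphics: credit hours 5 + 6 + 5 = 16 ≤ 16, interest score 12 + 6 + 15 = 33.
Vision + Algorithms + Graphics: credit hours 5 + 5 + 5 = 15 ≤ 16, interest score 12 + 7 + 15 = 34.
Best is Vision, Algorithms, and Graphics with total interest score 34.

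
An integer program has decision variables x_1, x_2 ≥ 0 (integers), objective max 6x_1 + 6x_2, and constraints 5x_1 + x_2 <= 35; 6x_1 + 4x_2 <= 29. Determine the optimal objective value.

42

The continuous relaxation peaks at (0, 7.25) with value 43.50; rounding to a feasible lattice point costs some objective.
(x_1,x_2)=(0,7): 5·0+1·7=7≤35, 6·0+4·7=28≤29, objective 42.
(x_1,x_2)=(0,6): 5·0+1·6=6≤35, 6·0+4·6=24≤29, objective 36.
No feasible integer point exceeds 42.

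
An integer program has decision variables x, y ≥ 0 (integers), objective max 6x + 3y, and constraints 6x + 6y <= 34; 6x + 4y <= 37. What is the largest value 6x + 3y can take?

(x,y)=(5,0) is feasible, giving 30.
(x,y)=(4,1) is feasible, giving 27.
The best lattice point is (5,0), giving 30.

30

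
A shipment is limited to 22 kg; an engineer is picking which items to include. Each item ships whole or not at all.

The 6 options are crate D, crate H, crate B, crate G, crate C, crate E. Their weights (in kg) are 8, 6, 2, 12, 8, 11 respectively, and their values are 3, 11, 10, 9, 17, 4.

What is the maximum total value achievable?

Allowing fractional choices, the relaxed optimum would be about 42.5, but items are indivisible.
crate H + crate B + crate C: weight 6 + 2 + 8 = 16 ≤ 22, value 11 + 10 + 17 = 38.
crate B + crate G + crate C: weight 2 + 12 + 8 = 22 ≤ 22, value 10 + 9 + 17 = 36.
Best is crate H, crate B, and crate C with total value 38.

38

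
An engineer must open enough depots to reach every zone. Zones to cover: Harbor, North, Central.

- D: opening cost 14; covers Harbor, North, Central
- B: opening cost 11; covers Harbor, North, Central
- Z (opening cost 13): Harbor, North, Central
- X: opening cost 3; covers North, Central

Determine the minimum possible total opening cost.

11

The greedy cost-per-new-zone heuristic would pick X and B for 14, but a cheaper cover exists.
B alone covers Harbor, North, Central — every zone.
Total opening cost: 11.
No cover costs less than 11.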